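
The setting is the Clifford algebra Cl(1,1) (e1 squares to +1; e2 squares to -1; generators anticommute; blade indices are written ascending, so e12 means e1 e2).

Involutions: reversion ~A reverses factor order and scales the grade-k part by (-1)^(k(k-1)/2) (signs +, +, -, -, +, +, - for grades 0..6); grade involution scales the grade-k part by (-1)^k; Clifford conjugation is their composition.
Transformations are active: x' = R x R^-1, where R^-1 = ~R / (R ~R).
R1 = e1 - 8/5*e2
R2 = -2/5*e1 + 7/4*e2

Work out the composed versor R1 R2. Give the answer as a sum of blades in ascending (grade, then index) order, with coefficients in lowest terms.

Distribute over the terms of R1 (each basis-blade product reordered to ascending indices, repeated generators contracted through their squares):
(e1) R2 = -2/5 + 7/4*e12
(-8/5*e2) R2 = 14/5 - 16/25*e12
Summing the partial products and collecting blades:
Answer: 12/5 + 111/100*e12


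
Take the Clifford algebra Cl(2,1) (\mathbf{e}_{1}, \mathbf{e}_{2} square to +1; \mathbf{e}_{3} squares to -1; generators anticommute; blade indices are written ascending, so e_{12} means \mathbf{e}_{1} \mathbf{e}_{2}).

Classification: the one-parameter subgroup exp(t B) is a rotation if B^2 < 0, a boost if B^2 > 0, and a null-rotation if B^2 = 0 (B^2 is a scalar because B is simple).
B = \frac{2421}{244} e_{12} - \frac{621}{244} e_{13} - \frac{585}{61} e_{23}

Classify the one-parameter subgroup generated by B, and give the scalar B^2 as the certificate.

B^2 term by term: the squares give (\frac{2421}{244})^2*(e_{12})^2 + (-\frac{621}{244})^2*(e_{13})^2 + (-\frac{585}{61})^2*(e_{23})^2 = \frac{5861241}{59536}*(-1) + \frac{385641}{59536}*(+1) + \frac{342225}{3721}*(+1) = 0 (each basis 2-blade squares to minus the product of its generators' squares); cross terms between blades sharing an index anticommute and cancel. So B^2 = 0.
Answer: null-rotation, certificate B^2 = 0. B^2 = 0 is basis-independent, so its sign is the whole story.


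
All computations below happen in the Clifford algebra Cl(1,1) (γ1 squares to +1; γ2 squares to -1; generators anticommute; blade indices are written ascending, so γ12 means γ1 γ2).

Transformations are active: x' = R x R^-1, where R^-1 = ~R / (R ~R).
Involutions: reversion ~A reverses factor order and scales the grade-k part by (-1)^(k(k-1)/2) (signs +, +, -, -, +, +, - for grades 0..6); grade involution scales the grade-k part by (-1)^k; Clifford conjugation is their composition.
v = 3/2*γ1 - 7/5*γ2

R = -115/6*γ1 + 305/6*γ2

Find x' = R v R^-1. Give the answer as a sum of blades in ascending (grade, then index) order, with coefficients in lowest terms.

~R = -115/6*γ1 + 305/6*γ2, and R ~R = -6650/3, so R^-1 = ~R / (-6650/3).
R v = 509/12 - 593/12*γ12
Answer: -12233/15960*γ1 - 1741/3192*γ2


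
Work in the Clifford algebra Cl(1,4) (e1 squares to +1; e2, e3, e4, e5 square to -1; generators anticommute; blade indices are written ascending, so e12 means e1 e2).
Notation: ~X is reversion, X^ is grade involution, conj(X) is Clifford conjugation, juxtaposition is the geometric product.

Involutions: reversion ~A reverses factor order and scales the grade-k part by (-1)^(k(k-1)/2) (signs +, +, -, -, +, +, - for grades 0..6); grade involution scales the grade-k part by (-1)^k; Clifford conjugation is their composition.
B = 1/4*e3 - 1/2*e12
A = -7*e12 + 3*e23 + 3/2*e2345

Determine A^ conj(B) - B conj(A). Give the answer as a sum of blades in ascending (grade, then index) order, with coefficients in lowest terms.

first term: -7/2 + 3/4*e2 + 3/2*e13 + 7/4*e123 + 3/8*e245 + 3/4*e1345
second term: -7/2 - 3/4*e2 - 3/2*e13 + 7/4*e123 + 3/8*e245 + 3/4*e1345
Answer: 3/2*e2 + 3*e13


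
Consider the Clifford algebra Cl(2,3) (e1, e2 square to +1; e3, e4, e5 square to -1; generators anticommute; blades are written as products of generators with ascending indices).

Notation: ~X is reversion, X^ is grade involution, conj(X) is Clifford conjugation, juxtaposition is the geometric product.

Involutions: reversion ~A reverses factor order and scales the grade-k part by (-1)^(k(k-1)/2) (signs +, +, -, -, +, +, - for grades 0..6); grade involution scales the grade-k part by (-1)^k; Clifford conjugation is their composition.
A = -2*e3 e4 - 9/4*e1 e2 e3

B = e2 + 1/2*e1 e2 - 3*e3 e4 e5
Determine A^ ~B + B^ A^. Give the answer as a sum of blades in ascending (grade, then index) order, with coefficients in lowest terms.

first term: 9/8*e3 + 6*e5 - 9/4*e1 e3 - 2*e2 e3 e4 + e1 e2 e3 e4 - 27/4*e1 e2 e4 e5
second term: -9/8*e3 + 6*e5 + 9/4*e1 e3 + 2*e2 e3 e4 - e1 e2 e3 e4 - 27/4*e1 e2 e4 e5
Answer: 12*e5 - 27/2*e1 e2 e4 e5


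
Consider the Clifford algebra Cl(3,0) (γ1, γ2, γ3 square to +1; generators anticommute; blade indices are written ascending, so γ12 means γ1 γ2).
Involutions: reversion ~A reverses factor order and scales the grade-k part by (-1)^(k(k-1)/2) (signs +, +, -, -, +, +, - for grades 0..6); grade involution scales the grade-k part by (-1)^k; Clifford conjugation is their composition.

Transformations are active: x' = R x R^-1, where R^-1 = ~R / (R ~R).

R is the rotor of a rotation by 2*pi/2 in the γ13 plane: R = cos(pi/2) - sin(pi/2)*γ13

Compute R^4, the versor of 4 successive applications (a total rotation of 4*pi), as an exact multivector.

Half-angle bookkeeping: 4 applications in γ13 add up to rotor phase 4*pi/2 = 2*pi, so R^4 = cos(2*pi) - sin(2*pi)*γ13.
cos(2*pi) = 1 and sin(2*pi) = 0, so R^4 = 1. The total rotation 4*pi is 2 full turns, so every vector returns to itself, yet the rotor is +1, back on the identity sheet (an even number of 2*pi turns).
Answer: 1


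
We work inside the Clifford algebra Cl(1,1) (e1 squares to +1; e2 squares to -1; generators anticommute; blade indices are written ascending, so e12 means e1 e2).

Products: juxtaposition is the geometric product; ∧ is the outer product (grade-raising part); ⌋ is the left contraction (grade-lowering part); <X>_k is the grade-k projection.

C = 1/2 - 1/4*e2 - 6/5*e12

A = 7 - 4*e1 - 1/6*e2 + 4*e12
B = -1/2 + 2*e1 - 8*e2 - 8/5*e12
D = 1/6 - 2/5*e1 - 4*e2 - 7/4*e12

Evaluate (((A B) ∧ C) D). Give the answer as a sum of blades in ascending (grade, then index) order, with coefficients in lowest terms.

step 1: -577/30 + 724/15*e1 - 3451/60*e2 + 287/15*e12
step 2: -577/60 + 362/15*e1 - 479/20*e2 + 1029/50*e12
step 3: -32191/225 + 95113/720*e1 + 1421/3000*e2 - 4121/48*e12
Answer: -32191/225 + 95113/720*e1 + 1421/3000*e2 - 4121/48*e12


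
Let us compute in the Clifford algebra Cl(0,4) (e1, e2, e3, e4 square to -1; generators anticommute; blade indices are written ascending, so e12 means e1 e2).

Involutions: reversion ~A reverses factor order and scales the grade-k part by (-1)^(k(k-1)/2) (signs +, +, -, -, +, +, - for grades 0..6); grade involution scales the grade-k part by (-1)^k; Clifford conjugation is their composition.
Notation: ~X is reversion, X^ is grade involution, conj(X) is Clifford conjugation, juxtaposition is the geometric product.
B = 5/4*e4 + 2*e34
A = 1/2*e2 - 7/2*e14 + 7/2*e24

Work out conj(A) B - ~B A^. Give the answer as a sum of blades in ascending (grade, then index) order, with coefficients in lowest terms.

first term: -35/8*e1 + 35/8*e2 + 7*e13 - 7*e23 - 5/8*e24 - e234
second term: -35/8*e1 + 35/8*e2 - 7*e13 + 7*e23 + 5/8*e24 + e234
Answer: 14*e13 - 14*e23 - 5/4*e24 - 2*e234


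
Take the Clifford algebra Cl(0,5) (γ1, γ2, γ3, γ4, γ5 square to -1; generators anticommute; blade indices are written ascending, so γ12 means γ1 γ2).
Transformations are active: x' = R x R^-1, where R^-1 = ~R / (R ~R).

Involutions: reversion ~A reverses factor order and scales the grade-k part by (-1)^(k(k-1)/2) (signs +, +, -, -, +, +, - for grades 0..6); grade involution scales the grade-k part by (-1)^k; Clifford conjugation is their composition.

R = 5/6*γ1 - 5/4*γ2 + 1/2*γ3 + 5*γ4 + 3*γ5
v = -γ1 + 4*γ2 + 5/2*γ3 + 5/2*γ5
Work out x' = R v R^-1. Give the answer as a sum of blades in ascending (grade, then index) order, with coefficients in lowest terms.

~R = 5/6*γ1 - 5/4*γ2 + 1/2*γ3 + 5*γ4 + 3*γ5, and R ~R = -5257/144, so R^-1 = ~R / (-5257/144).
R v = -35/12 + 25/12*γ12 + 31/12*γ13 + 5*γ14 + 61/12*γ15 - 41/8*γ23 - 20*γ24 - 121/8*γ25 - 25/2*γ34 - 25/4*γ35 + 25/2*γ45
Answer: 851/751*γ1 - 3154/751*γ2 - 3635/1502*γ3 + 600/751*γ4 - 3035/1502*γ5


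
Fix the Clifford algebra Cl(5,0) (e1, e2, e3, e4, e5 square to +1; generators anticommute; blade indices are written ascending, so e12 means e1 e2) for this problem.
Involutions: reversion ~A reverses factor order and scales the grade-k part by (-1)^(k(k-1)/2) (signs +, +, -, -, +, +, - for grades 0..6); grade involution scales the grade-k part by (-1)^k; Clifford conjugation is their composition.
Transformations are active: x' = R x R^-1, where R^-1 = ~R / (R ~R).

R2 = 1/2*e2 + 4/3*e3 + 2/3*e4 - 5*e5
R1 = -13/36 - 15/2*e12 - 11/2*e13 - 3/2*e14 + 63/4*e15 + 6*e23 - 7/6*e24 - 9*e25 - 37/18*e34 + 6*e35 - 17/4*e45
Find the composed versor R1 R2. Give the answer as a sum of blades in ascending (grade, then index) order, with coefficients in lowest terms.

Distribute over the terms of R2 (each basis-blade product reordered to ascending indices, repeated generators contracted through their squares):
R1 (1/2*e2) = -15/4*e1 - 13/72*e2 - 3*e3 + 7/12*e4 + 9/2*e5 + 11/4*e123 + 3/4*e124 - 63/8*e125 - 37/36*e234 + 3*e235 - 17/8*e245
R1 (4/3*e3) = -22/3*e1 + 8*e2 - 13/27*e3 + 74/27*e4 - 8*e5 - 10*e123 + 2*e134 - 21*e135 + 14/9*e234 + 12*e235 - 17/3*e345
R1 (2/3*e4) = -e1 - 7/9*e2 - 37/27*e3 - 13/54*e4 + 17/6*e5 - 5*e124 - 11/3*e134 - 21/2*e145 + 4*e234 + 6*e245 - 4*e345
R1 (-5*e5) = -315/4*e1 + 45*e2 - 30*e3 + 85/4*e4 + 65/36*e5 + 75/2*e125 + 55/2*e135 + 15/2*e145 - 30*e235 + 35/6*e245 + 185/18*e345
Summing the partial products and collecting blades:
Answer: -545/6*e1 + 1249/24*e2 - 941/27*e3 + 73/3*e4 + 41/36*e5 - 29/4*e123 - 17/4*e124 + 237/8*e125 - 5/3*e134 + 13/2*e135 - 3*e145 + 163/36*e234 - 15*e235 + 233/24*e245 + 11/18*e345


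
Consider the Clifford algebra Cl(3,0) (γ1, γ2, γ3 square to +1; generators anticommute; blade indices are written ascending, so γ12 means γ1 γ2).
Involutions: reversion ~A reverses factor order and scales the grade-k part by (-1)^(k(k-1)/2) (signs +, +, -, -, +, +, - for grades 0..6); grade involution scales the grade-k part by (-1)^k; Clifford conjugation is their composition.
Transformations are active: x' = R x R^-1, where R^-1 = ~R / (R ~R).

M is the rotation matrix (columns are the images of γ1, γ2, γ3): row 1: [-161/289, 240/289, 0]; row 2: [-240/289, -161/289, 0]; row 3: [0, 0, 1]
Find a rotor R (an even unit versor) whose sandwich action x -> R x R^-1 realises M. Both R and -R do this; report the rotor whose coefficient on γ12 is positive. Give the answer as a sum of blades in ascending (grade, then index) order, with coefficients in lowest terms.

Method: write R = a + b12*γ12 + b13*γ13 + b23*γ23 with a^2 + b12^2 + b13^2 + b23^2 = 1 (so R^-1 = ~R). Expanding the columns R e_j ~R gives tr M = 4a^2 - 1 and, from the antisymmetric part, M21 - M12 = -4a*b12, M13 - M31 = 4a*b13, M32 - M23 = -4a*b23.
Here tr M = -33/289, so a^2 = (1 + tr M)/4 = 64/289 and a = ±8/17. Taking a = 8/17: M21 - M12 = -480/289, M13 - M31 = 0, M32 - M23 = 0, giving b12 = 15/17, b13 = 0, b23 = 0, i.e. R = 8/17 + 15/17*γ12.
Its γ12 coefficient is already positive.
Answer: 8/17 + 15/17*γ12. Recall the cover is two-to-one: with M of trace -33/289, both preimages act alike, and the stated γ12 sign chooses the sheet.


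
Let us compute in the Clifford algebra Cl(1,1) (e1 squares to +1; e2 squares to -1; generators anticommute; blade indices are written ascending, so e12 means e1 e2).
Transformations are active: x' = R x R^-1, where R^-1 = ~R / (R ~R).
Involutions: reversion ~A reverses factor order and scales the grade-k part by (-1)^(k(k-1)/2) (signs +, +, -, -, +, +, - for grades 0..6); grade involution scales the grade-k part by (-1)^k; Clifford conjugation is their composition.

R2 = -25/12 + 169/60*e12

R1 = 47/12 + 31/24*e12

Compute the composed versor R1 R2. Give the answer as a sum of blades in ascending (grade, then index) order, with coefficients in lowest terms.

Distribute over the terms of R1 (each basis-blade product reordered to ascending indices, repeated generators contracted through their squares):
(47/12) R2 = -1175/144 + 7943/720*e12
(31/24*e12) R2 = 5239/1440 - 775/288*e12
Summing the partial products and collecting blades:
Answer: -6511/1440 + 12011/1440*e12


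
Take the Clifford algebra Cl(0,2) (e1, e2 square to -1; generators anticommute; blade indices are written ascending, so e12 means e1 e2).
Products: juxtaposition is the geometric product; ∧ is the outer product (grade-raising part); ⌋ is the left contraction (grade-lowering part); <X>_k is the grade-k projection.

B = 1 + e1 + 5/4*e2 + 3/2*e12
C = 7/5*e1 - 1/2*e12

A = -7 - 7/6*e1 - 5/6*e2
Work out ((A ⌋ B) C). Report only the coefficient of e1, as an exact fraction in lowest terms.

step 1: -115/24 - 33/4*e1 - 7*e2 - 21/2*e12
step 2: 63/10 - 77/24*e1 - 753/40*e2 + 2927/240*e12
Answer: -77/24


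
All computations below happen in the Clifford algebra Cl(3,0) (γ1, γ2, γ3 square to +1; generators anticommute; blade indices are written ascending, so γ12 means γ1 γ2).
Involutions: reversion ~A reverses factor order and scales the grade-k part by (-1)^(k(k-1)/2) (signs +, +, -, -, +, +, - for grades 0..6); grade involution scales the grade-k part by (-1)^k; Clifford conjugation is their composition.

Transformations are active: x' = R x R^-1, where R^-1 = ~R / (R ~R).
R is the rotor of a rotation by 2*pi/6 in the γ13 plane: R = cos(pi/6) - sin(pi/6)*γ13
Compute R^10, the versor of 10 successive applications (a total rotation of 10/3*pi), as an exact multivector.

Because a rotor carries half the rotation angle, composing 10 copies of this γ13-plane rotor multiplies the phase: 10*(pi/6) = 5*pi/3, hence R^10 = cos(5*pi/3) - sin(5*pi/3)*γ13.
cos(5*pi/3) = 1/2 and sin(5*pi/3) = -sqrt(3)/2, so R^10 = 1/2 + sqrt(3)/2*γ13. The net rotation is 4/3*pi (after discarding 1 full turn, each of which contributes a factor -1 to the rotor); the rotor keeps the half-angle phase exactly.
Answer: 1/2 + sqrt(3)/2*γ13


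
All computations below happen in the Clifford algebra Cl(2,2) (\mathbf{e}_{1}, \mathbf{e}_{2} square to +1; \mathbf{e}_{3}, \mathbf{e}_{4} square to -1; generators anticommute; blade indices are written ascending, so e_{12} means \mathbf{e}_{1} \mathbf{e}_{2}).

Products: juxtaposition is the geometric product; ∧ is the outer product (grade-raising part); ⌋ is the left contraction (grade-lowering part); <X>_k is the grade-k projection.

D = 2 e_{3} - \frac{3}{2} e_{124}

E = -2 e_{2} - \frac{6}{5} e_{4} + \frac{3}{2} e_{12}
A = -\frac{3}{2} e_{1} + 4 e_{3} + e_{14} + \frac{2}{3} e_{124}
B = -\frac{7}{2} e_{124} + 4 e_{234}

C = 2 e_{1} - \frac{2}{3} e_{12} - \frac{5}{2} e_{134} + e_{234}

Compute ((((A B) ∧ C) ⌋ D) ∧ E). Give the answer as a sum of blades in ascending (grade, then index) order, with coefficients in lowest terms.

step 1: -\frac{7}{3} + \frac{7}{2} e_{2} - \frac{8}{3} e_{13} + \frac{85}{4} e_{24} - 4 e_{123} - 20 e_{1234}
step 2: -\frac{14}{3} e_{1} - \frac{49}{9} e_{12} + \frac{85}{2} e_{124} + \frac{35}{6} e_{134} - \frac{7}{3} e_{234} + \frac{35}{4} e_{1234}
step 3: -\frac{255}{4} - \frac{49}{6} e_{4} + 7 e_{24}
step 4: \frac{255}{2} e_{2} + \frac{153}{2} e_{4} - \frac{765}{8} e_{12} - \frac{49}{3} e_{24} - \frac{49}{4} e_{124}
Answer: \frac{255}{2} e_{2} + \frac{153}{2} e_{4} - \frac{765}{8} e_{12} - \frac{49}{3} e_{24} - \frac{49}{4} e_{124}


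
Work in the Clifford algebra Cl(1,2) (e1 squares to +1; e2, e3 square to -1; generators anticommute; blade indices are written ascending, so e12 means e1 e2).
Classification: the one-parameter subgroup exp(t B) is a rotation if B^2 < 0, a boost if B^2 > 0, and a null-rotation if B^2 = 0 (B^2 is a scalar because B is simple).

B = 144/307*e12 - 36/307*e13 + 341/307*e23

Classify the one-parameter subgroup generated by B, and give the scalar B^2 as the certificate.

B^2 term by term: the squares give (144/307)^2*(e12)^2 + (-36/307)^2*(e13)^2 + (341/307)^2*(e23)^2 = 20736/94249*(+1) + 1296/94249*(+1) + 116281/94249*(-1) = -1 (each basis 2-blade squares to minus the product of its generators' squares); cross terms between blades sharing an index anticommute and cancel. So B^2 = -1.
Answer: rotation, certificate B^2 = -1. The scalar -1 is the complete invariant here: its sign names the subgroup type.


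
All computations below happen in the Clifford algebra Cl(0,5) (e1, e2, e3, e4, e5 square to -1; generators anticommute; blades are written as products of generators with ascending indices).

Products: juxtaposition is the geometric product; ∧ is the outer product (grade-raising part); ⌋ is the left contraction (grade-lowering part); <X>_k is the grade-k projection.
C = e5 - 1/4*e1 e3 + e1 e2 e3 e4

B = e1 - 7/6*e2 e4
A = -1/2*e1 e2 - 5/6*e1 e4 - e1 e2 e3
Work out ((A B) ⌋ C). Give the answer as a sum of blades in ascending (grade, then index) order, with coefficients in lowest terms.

step 1: -1/2*e2 - 5/6*e4 + 35/36*e1 e2 - 7/12*e1 e4 + e2 e3 + 7/6*e1 e3 e4
step 2: 7/6*e2 - e1 e4 + 7/12*e2 e3 - 35/36*e3 e4 - 5/6*e1 e2 e3 - 1/2*e1 e3 e4
Answer: 7/6*e2 - e1 e4 + 7/12*e2 e3 - 35/36*e3 e4 - 5/6*e1 e2 e3 - 1/2*e1 e3 e4


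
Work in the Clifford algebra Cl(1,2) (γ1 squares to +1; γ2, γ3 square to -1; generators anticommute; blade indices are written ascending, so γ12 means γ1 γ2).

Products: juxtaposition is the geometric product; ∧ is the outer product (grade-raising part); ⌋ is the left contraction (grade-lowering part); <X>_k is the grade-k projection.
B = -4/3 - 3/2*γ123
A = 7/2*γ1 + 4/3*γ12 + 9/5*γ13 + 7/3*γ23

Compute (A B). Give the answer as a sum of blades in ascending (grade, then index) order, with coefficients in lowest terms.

step 1: -7/6*γ1 + 27/10*γ2 - 2*γ3 - 16/9*γ12 - 12/5*γ13 - 301/36*γ23
Answer: -7/6*γ1 + 27/10*γ2 - 2*γ3 - 16/9*γ12 - 12/5*γ13 - 301/36*γ23


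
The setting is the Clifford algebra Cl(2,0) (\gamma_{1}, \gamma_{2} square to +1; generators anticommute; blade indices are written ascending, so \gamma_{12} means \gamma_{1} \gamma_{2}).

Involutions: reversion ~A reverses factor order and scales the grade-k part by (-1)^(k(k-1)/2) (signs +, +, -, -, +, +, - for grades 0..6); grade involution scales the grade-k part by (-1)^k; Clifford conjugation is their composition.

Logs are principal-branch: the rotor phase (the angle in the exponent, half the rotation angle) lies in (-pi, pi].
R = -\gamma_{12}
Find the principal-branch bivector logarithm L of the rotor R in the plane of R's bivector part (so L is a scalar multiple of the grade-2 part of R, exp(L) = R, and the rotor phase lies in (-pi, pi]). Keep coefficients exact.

The scalar part of R is 0, so the principal-branch rotor phase is pinned; divide the bivector part by its sine to get the unit plane — L is the phase times that plane.
Concretely: cos(phase) = 0 gives phase = ±\frac{\pi}{2}, and since phase/sin(phase) is even the sign is immaterial: L = (phase/sin(phase)) * <R>_2 = (\frac{\pi}{2}) * <R>_2.
Answer: - \frac{\pi}{2} \gamma_{12}


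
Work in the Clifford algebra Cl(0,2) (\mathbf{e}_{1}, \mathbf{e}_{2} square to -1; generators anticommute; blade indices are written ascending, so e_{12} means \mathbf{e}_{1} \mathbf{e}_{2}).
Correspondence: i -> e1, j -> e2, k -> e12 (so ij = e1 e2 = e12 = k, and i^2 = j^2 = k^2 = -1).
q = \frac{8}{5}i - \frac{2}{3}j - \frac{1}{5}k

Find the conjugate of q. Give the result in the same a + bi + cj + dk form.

In blades: q = \frac{8}{5} e_{1} - \frac{2}{3} e_{2} - \frac{1}{5} e_{12}.
Conjugation here is Clifford conjugation: the scalar is fixed and the grade-1 and grade-2 blades all flip sign, giving -\frac{8}{5} e_{1} + \frac{2}{3} e_{2} + \frac{1}{5} e_{12}; translating back:
Answer: -\frac{8}{5}i + \frac{2}{3}j + \frac{1}{5}k


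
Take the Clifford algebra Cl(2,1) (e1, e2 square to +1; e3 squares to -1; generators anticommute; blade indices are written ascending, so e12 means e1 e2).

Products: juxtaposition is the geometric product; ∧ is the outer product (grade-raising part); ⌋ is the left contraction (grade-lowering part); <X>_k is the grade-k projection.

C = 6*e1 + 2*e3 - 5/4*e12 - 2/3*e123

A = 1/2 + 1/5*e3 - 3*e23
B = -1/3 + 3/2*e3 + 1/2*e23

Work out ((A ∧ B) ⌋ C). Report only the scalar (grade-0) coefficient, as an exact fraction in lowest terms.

step 1: -1/6 + 41/60*e3 + 5/4*e23
step 2: -41/30 - 11/6*e1 - 1/3*e3 + 239/360*e12 + 1/9*e123
Answer: -41/30


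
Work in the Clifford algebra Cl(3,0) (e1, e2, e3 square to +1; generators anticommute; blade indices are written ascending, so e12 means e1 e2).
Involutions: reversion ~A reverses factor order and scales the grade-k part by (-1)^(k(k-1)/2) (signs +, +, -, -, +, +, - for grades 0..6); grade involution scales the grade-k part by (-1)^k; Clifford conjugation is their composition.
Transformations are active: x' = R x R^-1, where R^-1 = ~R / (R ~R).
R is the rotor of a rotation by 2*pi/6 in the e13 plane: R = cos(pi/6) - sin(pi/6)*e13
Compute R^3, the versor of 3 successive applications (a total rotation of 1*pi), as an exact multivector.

Half-angle bookkeeping: 3 applications in e13 add up to rotor phase 3*pi/6 = pi/2, so R^3 = cos(pi/2) - sin(pi/2)*e13.
cos(pi/2) = 0 and sin(pi/2) = 1, so R^3 = -e13. The net rotation is 1*pi; the rotor keeps the half-angle phase exactly.
Answer: -e13


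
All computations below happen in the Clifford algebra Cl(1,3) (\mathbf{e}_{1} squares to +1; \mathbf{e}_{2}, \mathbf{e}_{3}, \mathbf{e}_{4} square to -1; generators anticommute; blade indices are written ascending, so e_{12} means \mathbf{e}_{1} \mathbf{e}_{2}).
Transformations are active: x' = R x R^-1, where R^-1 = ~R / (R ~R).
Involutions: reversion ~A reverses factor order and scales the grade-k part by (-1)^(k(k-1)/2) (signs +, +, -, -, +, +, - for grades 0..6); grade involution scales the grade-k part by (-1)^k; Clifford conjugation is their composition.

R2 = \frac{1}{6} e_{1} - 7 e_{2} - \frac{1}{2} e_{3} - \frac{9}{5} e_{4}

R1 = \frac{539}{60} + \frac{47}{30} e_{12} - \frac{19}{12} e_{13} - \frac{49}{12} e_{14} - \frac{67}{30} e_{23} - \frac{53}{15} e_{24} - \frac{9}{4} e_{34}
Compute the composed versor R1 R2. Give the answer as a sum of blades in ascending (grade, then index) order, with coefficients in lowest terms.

Distribute over the terms of R2 (each basis-blade product reordered to ascending indices, repeated generators contracted through their squares):
R1 (\frac{1}{6} e_{1}) = \frac{539}{360} e_{1} - \frac{47}{180} e_{2} + \frac{19}{72} e_{3} + \frac{49}{72} e_{4} - \frac{67}{180} e_{123} - \frac{53}{90} e_{124} - \frac{3}{8} e_{134}
R1 (-7 e_{2}) = \frac{329}{30} e_{1} - \frac{3773}{60} e_{2} + \frac{469}{30} e_{3} + \frac{371}{15} e_{4} - \frac{133}{12} e_{123} - \frac{343}{12} e_{124} + \frac{63}{4} e_{234}
R1 (-\frac{1}{2} e_{3}) = -\frac{19}{24} e_{1} - \frac{67}{60} e_{2} - \frac{539}{120} e_{3} + \frac{9}{8} e_{4} - \frac{47}{60} e_{123} - \frac{49}{24} e_{134} - \frac{53}{30} e_{234}
R1 (-\frac{9}{5} e_{4}) = -\frac{147}{20} e_{1} - \frac{159}{25} e_{2} - \frac{81}{20} e_{3} - \frac{1617}{100} e_{4} - \frac{141}{50} e_{124} + \frac{57}{20} e_{134} + \frac{201}{50} e_{234}
Summing the partial products and collecting blades:
Answer: \frac{389}{90} e_{1} - \frac{63559}{900} e_{2} + \frac{331}{45} e_{3} + \frac{2333}{225} e_{4} - \frac{2203}{180} e_{123} - \frac{28793}{900} e_{124} + \frac{13}{30} e_{134} + \frac{5401}{300} e_{234}


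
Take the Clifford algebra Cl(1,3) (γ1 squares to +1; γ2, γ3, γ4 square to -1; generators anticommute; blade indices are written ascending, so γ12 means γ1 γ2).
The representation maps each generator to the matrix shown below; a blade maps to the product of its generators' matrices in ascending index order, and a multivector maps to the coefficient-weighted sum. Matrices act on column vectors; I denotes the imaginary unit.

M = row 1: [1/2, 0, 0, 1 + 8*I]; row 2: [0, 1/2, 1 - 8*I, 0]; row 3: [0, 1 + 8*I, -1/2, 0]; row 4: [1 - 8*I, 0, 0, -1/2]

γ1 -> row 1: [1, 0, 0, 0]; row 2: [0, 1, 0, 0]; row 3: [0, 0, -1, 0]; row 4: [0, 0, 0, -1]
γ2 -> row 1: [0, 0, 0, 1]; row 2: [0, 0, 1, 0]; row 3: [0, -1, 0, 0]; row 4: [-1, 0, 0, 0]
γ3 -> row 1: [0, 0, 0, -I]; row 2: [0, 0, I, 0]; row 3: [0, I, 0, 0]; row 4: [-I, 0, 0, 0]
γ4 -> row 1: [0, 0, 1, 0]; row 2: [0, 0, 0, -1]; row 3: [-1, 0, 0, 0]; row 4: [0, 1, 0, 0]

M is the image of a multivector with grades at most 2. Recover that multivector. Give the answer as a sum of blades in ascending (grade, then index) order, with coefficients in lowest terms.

Method: the blade images are trace-orthogonal — tr(rho(e_A) rho(e_B)^-1) = 4 if A = B and 0 otherwise — and rho(e_A)^-1 = (e_A)^2 * rho(e_A) with (e_A)^2 = +1 or -1, so the coefficient of e_A in the preimage is (e_A)^2 * tr(M rho(e_A))/4.
Nonzero projections over blades of grade <= 2: γ1: (γ1)^2 = +1, tr(M rho(γ1)) = 2, coefficient 1/2; γ12: (γ12)^2 = +1, tr(M rho(γ12)) = 4, coefficient 1; γ13: (γ13)^2 = +1, tr(M rho(γ13)) = -32, coefficient -8. Every other blade of grade <= 2 projects to 0.
Answer: 1/2*γ1 + γ12 - 8*γ13


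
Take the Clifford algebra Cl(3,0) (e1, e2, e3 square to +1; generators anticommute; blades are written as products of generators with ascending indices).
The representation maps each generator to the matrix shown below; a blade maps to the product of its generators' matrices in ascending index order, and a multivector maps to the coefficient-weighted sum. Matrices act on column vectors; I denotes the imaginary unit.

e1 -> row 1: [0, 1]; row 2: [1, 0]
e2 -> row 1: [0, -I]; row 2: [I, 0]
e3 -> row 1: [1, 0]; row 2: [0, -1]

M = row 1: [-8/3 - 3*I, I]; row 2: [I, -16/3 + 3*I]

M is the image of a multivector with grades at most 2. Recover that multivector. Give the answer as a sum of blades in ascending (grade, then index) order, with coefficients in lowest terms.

Method: 1, rho(e1), rho(e2), rho(e3) form a trace-orthogonal basis of the 2x2 complex matrices (tr(X Y) = 2 if X = Y, else 0), so M = m0*1 + m1*rho(e1) + m2*rho(e2) + m3*rho(e3) with m0 = tr(M)/2 = -4, m1 = tr(M rho(e1))/2 = I, m2 = tr(M rho(e2))/2 = 0, m3 = tr(M rho(e3))/2 = 4/3 - 3*I.
Multiplying table entries, the bivector images are rho(e1 e2) = I*rho(e3), rho(e1 e3) = -I*rho(e2), rho(e2 e3) = I*rho(e1); with real blade coefficients the real parts of m0..m3 are the coefficients of 1, e1, e2, e3 and the imaginary parts give the bivectors (e2 e3: Im m1, e1 e3: -Im m2, e1 e2: Im m3).
Answer: -4 + 4/3*e3 - 3*e1 e2 + e2 e3


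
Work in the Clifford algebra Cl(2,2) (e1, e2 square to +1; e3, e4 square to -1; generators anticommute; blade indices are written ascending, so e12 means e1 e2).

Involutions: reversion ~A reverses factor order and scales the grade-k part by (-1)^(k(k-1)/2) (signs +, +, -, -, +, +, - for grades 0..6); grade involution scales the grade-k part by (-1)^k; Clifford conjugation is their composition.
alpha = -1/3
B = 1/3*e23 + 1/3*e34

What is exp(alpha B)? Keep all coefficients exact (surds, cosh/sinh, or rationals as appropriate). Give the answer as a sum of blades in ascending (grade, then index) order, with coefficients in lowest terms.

B^2 term by term: the squares give (1/3)^2*(e23)^2 + (1/3)^2*(e34)^2 = 1/9*(+1) + 1/9*(-1) = 0 (each basis 2-blade squares to minus the product of its generators' squares); cross terms between blades sharing an index anticommute and cancel. So B^2 = 0.
B^2 = 0, so the series truncates immediately: exp(alpha B) = 1 + alpha B (parabolic case).
Answer: 1 - 1/9*e23 - 1/9*e34


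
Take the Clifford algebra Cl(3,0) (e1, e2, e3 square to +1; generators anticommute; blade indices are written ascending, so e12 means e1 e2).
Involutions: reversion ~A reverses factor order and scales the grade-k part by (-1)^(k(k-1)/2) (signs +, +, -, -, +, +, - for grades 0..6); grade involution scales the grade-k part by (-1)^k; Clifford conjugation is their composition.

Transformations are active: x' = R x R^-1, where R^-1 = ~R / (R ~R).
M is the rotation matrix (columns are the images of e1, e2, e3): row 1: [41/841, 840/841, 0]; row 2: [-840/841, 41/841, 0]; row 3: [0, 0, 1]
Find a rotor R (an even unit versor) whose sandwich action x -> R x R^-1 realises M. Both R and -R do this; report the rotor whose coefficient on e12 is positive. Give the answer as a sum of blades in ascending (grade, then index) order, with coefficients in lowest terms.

Method: write R = a + b12*e12 + b13*e13 + b23*e23 with a^2 + b12^2 + b13^2 + b23^2 = 1 (so R^-1 = ~R). Expanding the columns R e_j ~R gives tr M = 4a^2 - 1 and, from the antisymmetric part, M21 - M12 = -4a*b12, M13 - M31 = 4a*b13, M32 - M23 = -4a*b23.
Here tr M = 923/841, so a^2 = (1 + tr M)/4 = 441/841 and a = ±21/29. Taking a = 21/29: M21 - M12 = -1680/841, M13 - M31 = 0, M32 - M23 = 0, giving b12 = 20/29, b13 = 0, b23 = 0, i.e. R = 21/29 + 20/29*e12.
Its e12 coefficient is already positive.
Answer: 21/29 + 20/29*e12. Uniqueness: Spin(3) -> SO(3) maps R and -R to the same rotation of trace 923/841; fixing the sign of the e12 coefficient removes the ambiguity.


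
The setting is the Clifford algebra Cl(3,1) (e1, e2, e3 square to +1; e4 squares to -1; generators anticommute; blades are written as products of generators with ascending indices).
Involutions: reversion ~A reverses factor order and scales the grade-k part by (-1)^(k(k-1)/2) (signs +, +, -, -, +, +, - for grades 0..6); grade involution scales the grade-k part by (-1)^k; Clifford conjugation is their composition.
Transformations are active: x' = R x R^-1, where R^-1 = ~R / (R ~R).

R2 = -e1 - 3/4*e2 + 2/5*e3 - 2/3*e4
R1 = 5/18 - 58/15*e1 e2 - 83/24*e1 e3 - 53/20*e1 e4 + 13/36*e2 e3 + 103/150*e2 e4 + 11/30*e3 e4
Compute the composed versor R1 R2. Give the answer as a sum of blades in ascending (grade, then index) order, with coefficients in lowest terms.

Distribute over the terms of R2 (each basis-blade product reordered to ascending indices, repeated generators contracted through their squares):
R1 (-e1) = -5/18*e1 - 58/15*e2 - 83/24*e3 - 53/20*e4 - 13/36*e1 e2 e3 - 103/150*e1 e2 e4 - 11/30*e1 e3 e4
R1 (-3/4*e2) = 29/10*e1 - 5/24*e2 + 13/48*e3 + 103/200*e4 - 83/32*e1 e2 e3 - 159/80*e1 e2 e4 - 11/40*e2 e3 e4
R1 (2/5*e3) = -83/60*e1 + 13/90*e2 + 1/9*e3 - 11/75*e4 - 116/75*e1 e2 e3 + 53/50*e1 e3 e4 - 103/375*e2 e3 e4
R1 (-2/3*e4) = -53/30*e1 + 103/225*e2 + 11/45*e3 - 5/27*e4 + 116/45*e1 e2 e4 + 83/36*e1 e3 e4 - 13/54*e2 e3 e4
Summing the partial products and collecting blades:
Answer: -19/36*e1 - 6251/1800*e2 - 2039/720*e3 - 13321/5400*e4 - 32411/7200*e1 e2 e3 - 347/3600*e1 e2 e4 + 2699/900*e1 e3 e4 - 21341/27000*e2 e3 e4


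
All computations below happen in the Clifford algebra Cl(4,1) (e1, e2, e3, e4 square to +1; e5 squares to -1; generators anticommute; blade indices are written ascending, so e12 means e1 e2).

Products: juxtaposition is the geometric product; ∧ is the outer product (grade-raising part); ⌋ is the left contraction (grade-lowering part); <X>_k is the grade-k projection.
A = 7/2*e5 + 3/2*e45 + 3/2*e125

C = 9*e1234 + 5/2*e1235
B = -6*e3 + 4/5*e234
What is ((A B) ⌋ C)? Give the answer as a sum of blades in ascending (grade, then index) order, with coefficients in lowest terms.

step 1: 21*e35 - 6/5*e235 - 9*e345 + 9*e1235 - 6/5*e1345 - 14/5*e2345
step 2: -45/2 + 3*e1 + 105/2*e12
Answer: -45/2 + 3*e1 + 105/2*e12


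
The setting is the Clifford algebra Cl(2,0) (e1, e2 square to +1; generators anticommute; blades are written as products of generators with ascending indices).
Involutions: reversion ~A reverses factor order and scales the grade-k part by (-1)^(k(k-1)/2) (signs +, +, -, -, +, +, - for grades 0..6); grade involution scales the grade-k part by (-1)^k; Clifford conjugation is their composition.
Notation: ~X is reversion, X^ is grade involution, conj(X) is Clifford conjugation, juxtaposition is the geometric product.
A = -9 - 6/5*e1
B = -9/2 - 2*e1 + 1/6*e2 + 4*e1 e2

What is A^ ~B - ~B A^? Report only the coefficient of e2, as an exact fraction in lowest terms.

first term: 381/10 + 63/5*e1 - 63/10*e2 + 181/5*e1 e2
second term: 381/10 + 63/5*e1 + 33/10*e2 + 179/5*e1 e2
Answer: -48/5


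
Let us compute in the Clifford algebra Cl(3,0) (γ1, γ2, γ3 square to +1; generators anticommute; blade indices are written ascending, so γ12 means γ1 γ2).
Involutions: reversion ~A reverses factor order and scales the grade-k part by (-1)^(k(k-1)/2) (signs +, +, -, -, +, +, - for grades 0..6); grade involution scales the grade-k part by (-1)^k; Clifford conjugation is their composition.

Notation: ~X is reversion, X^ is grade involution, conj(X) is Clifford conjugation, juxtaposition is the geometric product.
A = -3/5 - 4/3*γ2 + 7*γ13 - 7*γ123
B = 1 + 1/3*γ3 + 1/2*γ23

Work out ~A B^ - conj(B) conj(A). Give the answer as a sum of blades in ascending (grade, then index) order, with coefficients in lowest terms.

first term: -3/5 - 7/6*γ1 - 4/3*γ2 - 7/15*γ3 + 7/6*γ12 - 7*γ13 + 13/90*γ23 + 7*γ123
second term: -3/5 - 35/6*γ1 + 4/3*γ2 + 13/15*γ3 + 35/6*γ12 - 7*γ13 + 67/90*γ23 - 7*γ123
Answer: 14/3*γ1 - 8/3*γ2 - 4/3*γ3 - 14/3*γ12 - 3/5*γ23 + 14*γ123


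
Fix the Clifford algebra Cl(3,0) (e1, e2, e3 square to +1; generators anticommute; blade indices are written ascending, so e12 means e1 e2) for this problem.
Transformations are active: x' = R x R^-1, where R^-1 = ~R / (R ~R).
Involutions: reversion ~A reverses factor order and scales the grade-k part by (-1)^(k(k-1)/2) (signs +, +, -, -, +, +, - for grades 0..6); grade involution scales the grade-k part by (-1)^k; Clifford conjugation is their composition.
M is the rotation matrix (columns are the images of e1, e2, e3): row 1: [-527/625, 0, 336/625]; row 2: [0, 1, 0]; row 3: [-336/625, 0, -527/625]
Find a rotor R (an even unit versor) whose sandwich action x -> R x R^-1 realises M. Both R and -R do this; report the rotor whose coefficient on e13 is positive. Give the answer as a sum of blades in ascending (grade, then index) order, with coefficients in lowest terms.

Method: write R = a + b12*e12 + b13*e13 + b23*e23 with a^2 + b12^2 + b13^2 + b23^2 = 1 (so R^-1 = ~R). Expanding the columns R e_j ~R gives tr M = 4a^2 - 1 and, from the antisymmetric part, M21 - M12 = -4a*b12, M13 - M31 = 4a*b13, M32 - M23 = -4a*b23.
Here tr M = -429/625, so a^2 = (1 + tr M)/4 = 49/625 and a = ±7/25. Taking a = 7/25: M21 - M12 = 0, M13 - M31 = 672/625, M32 - M23 = 0, giving b12 = 0, b13 = 24/25, b23 = 0, i.e. R = 7/25 + 24/25*e13.
Its e13 coefficient is already positive.
Answer: 7/25 + 24/25*e13. Key observation: the double cover Spin(3) -> SO(3) sends R and -R to the same matrix (trace -429/625 here), so the stated sign of the e13 coefficient is what selects one sheet.


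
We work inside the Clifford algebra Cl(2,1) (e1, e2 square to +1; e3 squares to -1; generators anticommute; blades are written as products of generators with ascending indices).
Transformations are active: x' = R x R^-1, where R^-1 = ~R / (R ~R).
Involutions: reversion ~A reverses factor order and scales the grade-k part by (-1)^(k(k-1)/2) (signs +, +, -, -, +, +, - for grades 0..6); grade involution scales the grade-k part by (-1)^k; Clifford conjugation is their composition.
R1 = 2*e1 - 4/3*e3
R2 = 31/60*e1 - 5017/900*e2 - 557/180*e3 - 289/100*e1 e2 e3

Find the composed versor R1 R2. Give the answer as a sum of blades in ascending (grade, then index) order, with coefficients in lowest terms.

Distribute over the terms of R1 (each basis-blade product reordered to ascending indices, repeated generators contracted through their squares):
(2*e1) R2 = 31/30 - 5017/450*e1 e2 - 557/90*e1 e3 - 289/50*e2 e3
(-4/3*e3) R2 = -557/135 - 289/75*e1 e2 + 31/45*e1 e3 - 5017/675*e2 e3
Summing the partial products and collecting blades:
Answer: -167/54 - 6751/450*e1 e2 - 11/2*e1 e3 - 17837/1350*e2 e3


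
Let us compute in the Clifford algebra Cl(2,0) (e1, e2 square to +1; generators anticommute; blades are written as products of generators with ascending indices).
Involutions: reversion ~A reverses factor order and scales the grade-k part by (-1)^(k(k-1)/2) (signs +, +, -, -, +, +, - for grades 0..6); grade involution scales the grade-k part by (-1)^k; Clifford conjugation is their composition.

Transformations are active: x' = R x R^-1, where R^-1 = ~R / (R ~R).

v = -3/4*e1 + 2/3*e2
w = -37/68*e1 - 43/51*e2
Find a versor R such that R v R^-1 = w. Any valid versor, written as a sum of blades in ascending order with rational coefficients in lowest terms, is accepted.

Since q(v) = q(w) = 145/144, the sum R = v + w = -22/17*e1 - 3/17*e2 does the job whenever invertible.
Answer: -22/17*e1 - 3/17*e2


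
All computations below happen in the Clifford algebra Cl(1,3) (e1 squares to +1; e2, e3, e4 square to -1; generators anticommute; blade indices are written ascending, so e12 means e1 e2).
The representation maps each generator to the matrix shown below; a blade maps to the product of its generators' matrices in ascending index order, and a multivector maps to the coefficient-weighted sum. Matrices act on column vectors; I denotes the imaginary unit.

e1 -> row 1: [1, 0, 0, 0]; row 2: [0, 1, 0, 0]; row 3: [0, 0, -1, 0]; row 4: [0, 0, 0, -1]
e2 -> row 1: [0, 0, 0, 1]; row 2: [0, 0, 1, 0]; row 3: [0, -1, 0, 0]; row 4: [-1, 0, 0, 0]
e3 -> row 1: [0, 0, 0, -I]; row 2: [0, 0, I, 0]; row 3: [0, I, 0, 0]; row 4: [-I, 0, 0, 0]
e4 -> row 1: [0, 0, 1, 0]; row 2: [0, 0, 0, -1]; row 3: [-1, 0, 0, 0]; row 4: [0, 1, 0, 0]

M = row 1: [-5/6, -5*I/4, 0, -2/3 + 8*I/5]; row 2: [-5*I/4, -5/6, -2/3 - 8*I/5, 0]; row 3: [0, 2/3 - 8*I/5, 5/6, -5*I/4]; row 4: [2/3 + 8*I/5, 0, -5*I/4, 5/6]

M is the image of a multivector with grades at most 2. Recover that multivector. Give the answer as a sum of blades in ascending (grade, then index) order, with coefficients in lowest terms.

Method: the blade images are trace-orthogonal — tr(rho(e_A) rho(e_B)^-1) = 4 if A = B and 0 otherwise — and rho(e_A)^-1 = (e_A)^2 * rho(e_A) with (e_A)^2 = +1 or -1, so the coefficient of e_A in the preimage is (e_A)^2 * tr(M rho(e_A))/4.
Nonzero projections over blades of grade <= 2: e1: (e1)^2 = +1, tr(M rho(e1)) = -10/3, coefficient -5/6; e2: (e2)^2 = -1, tr(M rho(e2)) = 8/3, coefficient -2/3; e3: (e3)^2 = -1, tr(M rho(e3)) = 32/5, coefficient -8/5; e34: (e34)^2 = -1, tr(M rho(e34)) = -5, coefficient 5/4. Every other blade of grade <= 2 projects to 0.
Answer: -5/6*e1 - 2/3*e2 - 8/5*e3 + 5/4*e34


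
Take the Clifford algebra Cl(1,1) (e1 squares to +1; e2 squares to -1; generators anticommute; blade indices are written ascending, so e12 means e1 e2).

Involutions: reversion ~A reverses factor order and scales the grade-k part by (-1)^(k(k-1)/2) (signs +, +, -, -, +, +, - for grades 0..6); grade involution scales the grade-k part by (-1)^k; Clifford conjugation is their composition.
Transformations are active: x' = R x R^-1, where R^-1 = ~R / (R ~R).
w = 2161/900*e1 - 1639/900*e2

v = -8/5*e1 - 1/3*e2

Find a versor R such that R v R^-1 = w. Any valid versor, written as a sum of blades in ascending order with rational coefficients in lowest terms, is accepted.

Key observation: q(v) = q(w) = 551/225 (sandwiches preserve the norm), so R = v + w = 721/900*e1 - 1939/900*e2 works whenever it is invertible — the component of v along it is kept and (v - w)/2 reverses, sending v to w.
Answer: 721/900*e1 - 1939/900*e2


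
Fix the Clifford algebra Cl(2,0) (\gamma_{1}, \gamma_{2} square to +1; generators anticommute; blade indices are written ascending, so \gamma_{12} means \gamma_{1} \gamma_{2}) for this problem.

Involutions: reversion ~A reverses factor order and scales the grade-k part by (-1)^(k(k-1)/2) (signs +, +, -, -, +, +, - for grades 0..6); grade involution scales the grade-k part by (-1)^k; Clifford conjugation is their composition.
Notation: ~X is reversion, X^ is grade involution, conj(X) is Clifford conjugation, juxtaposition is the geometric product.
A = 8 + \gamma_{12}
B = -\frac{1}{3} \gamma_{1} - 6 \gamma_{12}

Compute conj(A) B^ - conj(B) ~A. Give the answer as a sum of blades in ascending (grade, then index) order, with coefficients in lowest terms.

first term: -6 + \frac{8}{3} \gamma_{1} + \frac{1}{3} \gamma_{2} - 48 \gamma_{12}
second term: 6 + \frac{8}{3} \gamma_{1} - \frac{1}{3} \gamma_{2} + 48 \gamma_{12}
Answer: -12 + \frac{2}{3} \gamma_{2} - 96 \gamma_{12}
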